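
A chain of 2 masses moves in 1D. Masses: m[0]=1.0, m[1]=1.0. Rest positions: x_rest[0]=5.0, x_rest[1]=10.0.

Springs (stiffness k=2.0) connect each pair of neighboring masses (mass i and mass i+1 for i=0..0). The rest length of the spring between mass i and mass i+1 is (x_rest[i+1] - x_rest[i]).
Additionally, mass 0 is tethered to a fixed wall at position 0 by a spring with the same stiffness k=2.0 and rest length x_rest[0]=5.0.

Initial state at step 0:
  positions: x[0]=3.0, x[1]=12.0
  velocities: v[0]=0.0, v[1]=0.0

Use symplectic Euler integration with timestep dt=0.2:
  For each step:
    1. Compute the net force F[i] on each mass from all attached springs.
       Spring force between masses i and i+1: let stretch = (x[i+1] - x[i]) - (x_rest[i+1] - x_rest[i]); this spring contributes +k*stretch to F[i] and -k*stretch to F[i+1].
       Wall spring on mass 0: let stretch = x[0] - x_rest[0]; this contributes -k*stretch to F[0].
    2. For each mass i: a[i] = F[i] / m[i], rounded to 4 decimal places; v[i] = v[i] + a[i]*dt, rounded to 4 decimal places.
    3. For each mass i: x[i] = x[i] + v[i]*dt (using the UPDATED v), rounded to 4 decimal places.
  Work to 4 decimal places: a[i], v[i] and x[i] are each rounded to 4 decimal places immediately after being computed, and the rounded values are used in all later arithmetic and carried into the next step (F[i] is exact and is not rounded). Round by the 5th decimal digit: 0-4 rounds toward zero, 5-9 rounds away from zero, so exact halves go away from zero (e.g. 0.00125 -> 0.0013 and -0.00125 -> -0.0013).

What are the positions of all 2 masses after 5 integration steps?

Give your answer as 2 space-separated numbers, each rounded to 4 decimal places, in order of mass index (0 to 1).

Step 0: x=[3.0000 12.0000] v=[0.0000 0.0000]
Step 1: x=[3.4800 11.6800] v=[2.4000 -1.6000]
Step 2: x=[4.3376 11.1040] v=[4.2880 -2.8800]
Step 3: x=[5.3895 10.3867] v=[5.2595 -3.5866]
Step 4: x=[6.4100 9.6696] v=[5.1026 -3.5855]
Step 5: x=[7.1785 9.0917] v=[3.8424 -2.8893]

Answer: 7.1785 9.0917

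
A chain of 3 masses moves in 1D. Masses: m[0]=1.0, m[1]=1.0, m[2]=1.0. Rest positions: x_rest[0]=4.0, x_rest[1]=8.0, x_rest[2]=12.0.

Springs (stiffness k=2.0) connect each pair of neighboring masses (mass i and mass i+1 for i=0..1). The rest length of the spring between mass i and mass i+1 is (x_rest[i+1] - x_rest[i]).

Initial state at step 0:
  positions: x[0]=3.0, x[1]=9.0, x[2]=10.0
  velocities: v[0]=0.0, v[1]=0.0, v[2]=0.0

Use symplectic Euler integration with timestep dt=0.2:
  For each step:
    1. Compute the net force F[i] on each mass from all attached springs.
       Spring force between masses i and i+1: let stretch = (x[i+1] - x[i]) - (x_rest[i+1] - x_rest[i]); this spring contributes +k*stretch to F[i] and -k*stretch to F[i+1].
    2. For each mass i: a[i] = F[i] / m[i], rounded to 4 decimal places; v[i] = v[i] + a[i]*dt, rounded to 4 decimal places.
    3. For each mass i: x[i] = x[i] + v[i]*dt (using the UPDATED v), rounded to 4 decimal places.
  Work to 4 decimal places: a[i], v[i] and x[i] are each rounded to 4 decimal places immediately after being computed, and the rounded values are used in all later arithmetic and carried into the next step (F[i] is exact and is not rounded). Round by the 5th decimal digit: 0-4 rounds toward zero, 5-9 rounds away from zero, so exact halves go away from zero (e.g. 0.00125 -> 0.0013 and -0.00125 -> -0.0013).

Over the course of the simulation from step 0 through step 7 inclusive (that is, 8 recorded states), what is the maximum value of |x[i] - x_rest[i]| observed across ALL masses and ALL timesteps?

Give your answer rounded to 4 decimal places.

Answer: 2.3807

Derivation:
Step 0: x=[3.0000 9.0000 10.0000] v=[0.0000 0.0000 0.0000]
Step 1: x=[3.1600 8.6000 10.2400] v=[0.8000 -2.0000 1.2000]
Step 2: x=[3.4352 7.8960 10.6688] v=[1.3760 -3.5200 2.1440]
Step 3: x=[3.7473 7.0570 11.1958] v=[1.5603 -4.1952 2.6349]
Step 4: x=[4.0041 6.2843 11.7117] v=[1.2842 -3.8636 2.5794]
Step 5: x=[4.1234 5.7634 12.1134] v=[0.5963 -2.6047 2.0084]
Step 6: x=[4.0539 5.6193 12.3271] v=[-0.3477 -0.7207 1.0684]
Step 7: x=[3.7896 5.8866 12.3242] v=[-1.3215 1.3363 -0.0147]
Max displacement = 2.3807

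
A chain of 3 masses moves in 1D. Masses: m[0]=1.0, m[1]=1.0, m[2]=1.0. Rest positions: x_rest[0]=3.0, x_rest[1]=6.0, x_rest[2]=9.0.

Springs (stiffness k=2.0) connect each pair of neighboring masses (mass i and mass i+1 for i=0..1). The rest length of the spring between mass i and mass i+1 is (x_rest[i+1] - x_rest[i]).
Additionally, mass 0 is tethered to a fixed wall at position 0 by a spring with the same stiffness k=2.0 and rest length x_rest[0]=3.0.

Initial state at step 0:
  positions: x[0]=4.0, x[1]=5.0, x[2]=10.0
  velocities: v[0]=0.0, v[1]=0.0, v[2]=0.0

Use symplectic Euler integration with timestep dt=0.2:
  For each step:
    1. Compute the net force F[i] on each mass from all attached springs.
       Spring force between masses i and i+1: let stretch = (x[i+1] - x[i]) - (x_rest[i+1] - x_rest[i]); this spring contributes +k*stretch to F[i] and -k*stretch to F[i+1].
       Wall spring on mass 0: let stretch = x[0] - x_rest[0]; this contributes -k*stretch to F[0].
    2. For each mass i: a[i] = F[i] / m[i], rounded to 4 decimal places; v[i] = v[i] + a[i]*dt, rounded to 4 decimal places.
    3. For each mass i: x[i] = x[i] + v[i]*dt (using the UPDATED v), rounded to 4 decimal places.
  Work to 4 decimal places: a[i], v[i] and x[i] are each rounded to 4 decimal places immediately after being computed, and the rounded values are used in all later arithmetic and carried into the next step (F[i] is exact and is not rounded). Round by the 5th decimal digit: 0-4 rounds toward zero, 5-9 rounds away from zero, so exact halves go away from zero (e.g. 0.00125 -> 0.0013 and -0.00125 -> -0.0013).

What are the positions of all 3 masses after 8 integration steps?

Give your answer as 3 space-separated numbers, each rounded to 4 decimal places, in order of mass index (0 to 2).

Step 0: x=[4.0000 5.0000 10.0000] v=[0.0000 0.0000 0.0000]
Step 1: x=[3.7600 5.3200 9.8400] v=[-1.2000 1.6000 -0.8000]
Step 2: x=[3.3440 5.8768 9.5584] v=[-2.0800 2.7840 -1.4080]
Step 3: x=[2.8631 6.5255 9.2223] v=[-2.4045 3.2435 -1.6806]
Step 4: x=[2.4461 7.0970 8.9104] v=[-2.0848 2.8573 -1.5593]
Step 5: x=[2.2055 7.4415 8.6935] v=[-1.2029 1.7223 -1.0847]
Step 6: x=[2.2074 7.4672 8.6164] v=[0.0093 0.1287 -0.3855]
Step 7: x=[2.4535 7.1641 8.6874] v=[1.2303 -1.5155 0.3548]
Step 8: x=[2.8801 6.6060 8.8765] v=[2.1331 -2.7904 0.9455]

Answer: 2.8801 6.6060 8.8765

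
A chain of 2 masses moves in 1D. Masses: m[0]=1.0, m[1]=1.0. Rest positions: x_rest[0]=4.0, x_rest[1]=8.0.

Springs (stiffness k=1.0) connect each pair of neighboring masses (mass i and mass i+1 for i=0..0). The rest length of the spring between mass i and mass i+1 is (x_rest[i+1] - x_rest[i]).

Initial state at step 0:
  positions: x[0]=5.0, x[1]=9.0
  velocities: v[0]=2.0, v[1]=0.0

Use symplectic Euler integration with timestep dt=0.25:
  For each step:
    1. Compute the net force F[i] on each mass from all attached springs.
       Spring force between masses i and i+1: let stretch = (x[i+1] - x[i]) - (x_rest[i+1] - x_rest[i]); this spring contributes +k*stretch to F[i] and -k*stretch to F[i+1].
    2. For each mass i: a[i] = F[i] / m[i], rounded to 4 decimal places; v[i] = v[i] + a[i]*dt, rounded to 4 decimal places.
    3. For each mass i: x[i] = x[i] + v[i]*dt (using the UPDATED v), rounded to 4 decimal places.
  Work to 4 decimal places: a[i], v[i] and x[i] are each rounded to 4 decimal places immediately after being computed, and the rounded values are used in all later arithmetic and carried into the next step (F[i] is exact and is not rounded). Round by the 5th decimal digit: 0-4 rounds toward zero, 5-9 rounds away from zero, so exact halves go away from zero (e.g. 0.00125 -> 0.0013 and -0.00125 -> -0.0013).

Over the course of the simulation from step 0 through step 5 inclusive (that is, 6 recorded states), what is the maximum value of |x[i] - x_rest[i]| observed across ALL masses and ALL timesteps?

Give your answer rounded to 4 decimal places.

Answer: 2.9534

Derivation:
Step 0: x=[5.0000 9.0000] v=[2.0000 0.0000]
Step 1: x=[5.5000 9.0000] v=[2.0000 0.0000]
Step 2: x=[5.9688 9.0313] v=[1.8750 0.1250]
Step 3: x=[6.3790 9.1212] v=[1.6406 0.3594]
Step 4: x=[6.7106 9.2897] v=[1.3262 0.6739]
Step 5: x=[6.9534 9.5470] v=[0.9710 1.0291]
Max displacement = 2.9534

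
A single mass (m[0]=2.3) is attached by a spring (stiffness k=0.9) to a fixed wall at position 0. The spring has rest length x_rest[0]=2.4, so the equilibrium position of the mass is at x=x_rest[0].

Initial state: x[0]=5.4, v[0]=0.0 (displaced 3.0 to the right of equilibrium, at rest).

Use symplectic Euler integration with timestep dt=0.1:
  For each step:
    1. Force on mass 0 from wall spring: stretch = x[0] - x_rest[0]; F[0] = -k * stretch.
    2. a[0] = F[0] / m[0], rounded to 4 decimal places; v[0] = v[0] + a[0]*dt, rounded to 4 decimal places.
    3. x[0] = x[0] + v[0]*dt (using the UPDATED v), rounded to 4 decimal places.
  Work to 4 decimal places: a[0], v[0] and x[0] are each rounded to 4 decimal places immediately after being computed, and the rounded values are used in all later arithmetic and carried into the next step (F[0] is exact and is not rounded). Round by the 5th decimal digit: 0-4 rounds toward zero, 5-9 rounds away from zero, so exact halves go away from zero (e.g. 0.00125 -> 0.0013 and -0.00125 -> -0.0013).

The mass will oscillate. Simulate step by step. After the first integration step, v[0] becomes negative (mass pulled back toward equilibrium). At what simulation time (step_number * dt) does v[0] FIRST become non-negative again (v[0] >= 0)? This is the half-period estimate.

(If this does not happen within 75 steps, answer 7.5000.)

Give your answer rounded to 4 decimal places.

Answer: 5.1000

Derivation:
Step 0: x=[5.4000] v=[0.0000]
Step 1: x=[5.3883] v=[-0.1174]
Step 2: x=[5.3649] v=[-0.2343]
Step 3: x=[5.3299] v=[-0.3503]
Step 4: x=[5.2834] v=[-0.4650]
Step 5: x=[5.2256] v=[-0.5778]
Step 6: x=[5.1568] v=[-0.6884]
Step 7: x=[5.0772] v=[-0.7963]
Step 8: x=[4.9871] v=[-0.9011]
Step 9: x=[4.8869] v=[-1.0023]
Step 10: x=[4.7769] v=[-1.0996]
Step 11: x=[4.6576] v=[-1.1926]
Step 12: x=[4.5295] v=[-1.2809]
Step 13: x=[4.3931] v=[-1.3642]
Step 14: x=[4.2489] v=[-1.4422]
Step 15: x=[4.0974] v=[-1.5146]
Step 16: x=[3.9393] v=[-1.5810]
Step 17: x=[3.7752] v=[-1.6412]
Step 18: x=[3.6057] v=[-1.6950]
Step 19: x=[3.4315] v=[-1.7422]
Step 20: x=[3.2532] v=[-1.7826]
Step 21: x=[3.0716] v=[-1.8160]
Step 22: x=[2.8874] v=[-1.8423]
Step 23: x=[2.7013] v=[-1.8614]
Step 24: x=[2.5140] v=[-1.8732]
Step 25: x=[2.3262] v=[-1.8777]
Step 26: x=[2.1387] v=[-1.8748]
Step 27: x=[1.9522] v=[-1.8646]
Step 28: x=[1.7675] v=[-1.8471]
Step 29: x=[1.5853] v=[-1.8224]
Step 30: x=[1.4063] v=[-1.7905]
Step 31: x=[1.2311] v=[-1.7516]
Step 32: x=[1.0605] v=[-1.7059]
Step 33: x=[0.8952] v=[-1.6535]
Step 34: x=[0.7357] v=[-1.5946]
Step 35: x=[0.5828] v=[-1.5295]
Step 36: x=[0.4370] v=[-1.4584]
Step 37: x=[0.2988] v=[-1.3816]
Step 38: x=[0.1689] v=[-1.2994]
Step 39: x=[0.0477] v=[-1.2121]
Step 40: x=[-0.0643] v=[-1.1201]
Step 41: x=[-0.1667] v=[-1.0237]
Step 42: x=[-0.2590] v=[-0.9233]
Step 43: x=[-0.3409] v=[-0.8193]
Step 44: x=[-0.4121] v=[-0.7121]
Step 45: x=[-0.4723] v=[-0.6021]
Step 46: x=[-0.5213] v=[-0.4897]
Step 47: x=[-0.5588] v=[-0.3754]
Step 48: x=[-0.5848] v=[-0.2596]
Step 49: x=[-0.5991] v=[-0.1428]
Step 50: x=[-0.6016] v=[-0.0254]
Step 51: x=[-0.5924] v=[0.0921]
First v>=0 after going negative at step 51, time=5.1000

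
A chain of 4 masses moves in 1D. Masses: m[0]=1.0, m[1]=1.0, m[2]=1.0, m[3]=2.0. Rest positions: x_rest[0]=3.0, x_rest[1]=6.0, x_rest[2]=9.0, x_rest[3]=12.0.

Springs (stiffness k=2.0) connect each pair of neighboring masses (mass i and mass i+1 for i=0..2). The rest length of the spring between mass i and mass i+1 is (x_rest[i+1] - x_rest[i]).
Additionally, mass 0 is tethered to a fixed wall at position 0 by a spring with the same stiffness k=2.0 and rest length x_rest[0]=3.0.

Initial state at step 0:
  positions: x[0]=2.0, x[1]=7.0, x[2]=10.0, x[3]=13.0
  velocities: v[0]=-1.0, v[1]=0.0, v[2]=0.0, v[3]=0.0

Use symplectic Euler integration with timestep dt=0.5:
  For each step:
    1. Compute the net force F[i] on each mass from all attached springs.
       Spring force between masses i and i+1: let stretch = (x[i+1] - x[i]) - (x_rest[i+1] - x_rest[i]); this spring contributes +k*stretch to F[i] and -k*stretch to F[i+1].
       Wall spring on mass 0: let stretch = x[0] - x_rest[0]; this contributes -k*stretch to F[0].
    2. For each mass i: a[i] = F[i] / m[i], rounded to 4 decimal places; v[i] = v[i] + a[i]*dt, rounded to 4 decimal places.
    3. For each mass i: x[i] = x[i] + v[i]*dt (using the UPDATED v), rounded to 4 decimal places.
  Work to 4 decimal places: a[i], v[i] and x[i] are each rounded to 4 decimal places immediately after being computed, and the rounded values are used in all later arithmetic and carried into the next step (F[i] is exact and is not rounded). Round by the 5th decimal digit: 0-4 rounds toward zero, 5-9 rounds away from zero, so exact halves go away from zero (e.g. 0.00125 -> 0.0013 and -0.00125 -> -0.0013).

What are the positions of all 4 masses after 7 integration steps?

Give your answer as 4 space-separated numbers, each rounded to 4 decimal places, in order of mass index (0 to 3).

Answer: 3.3243 5.8497 9.1124 11.6265

Derivation:
Step 0: x=[2.0000 7.0000 10.0000 13.0000] v=[-1.0000 0.0000 0.0000 0.0000]
Step 1: x=[3.0000 6.0000 10.0000 13.0000] v=[2.0000 -2.0000 0.0000 0.0000]
Step 2: x=[4.0000 5.5000 9.5000 13.0000] v=[2.0000 -1.0000 -1.0000 0.0000]
Step 3: x=[3.7500 6.2500 8.7500 12.8750] v=[-0.5000 1.5000 -1.5000 -0.2500]
Step 4: x=[2.8750 7.0000 8.8125 12.4688] v=[-1.7500 1.5000 0.1250 -0.8125]
Step 5: x=[2.6250 6.5938 9.7969 11.8985] v=[-0.5000 -0.8125 1.9688 -1.1407]
Step 6: x=[3.0469 5.8047 10.2306 11.5528] v=[0.8438 -1.5782 0.8673 -0.6915]
Step 7: x=[3.3243 5.8497 9.1124 11.6265] v=[0.5547 0.0899 -2.2364 0.1474]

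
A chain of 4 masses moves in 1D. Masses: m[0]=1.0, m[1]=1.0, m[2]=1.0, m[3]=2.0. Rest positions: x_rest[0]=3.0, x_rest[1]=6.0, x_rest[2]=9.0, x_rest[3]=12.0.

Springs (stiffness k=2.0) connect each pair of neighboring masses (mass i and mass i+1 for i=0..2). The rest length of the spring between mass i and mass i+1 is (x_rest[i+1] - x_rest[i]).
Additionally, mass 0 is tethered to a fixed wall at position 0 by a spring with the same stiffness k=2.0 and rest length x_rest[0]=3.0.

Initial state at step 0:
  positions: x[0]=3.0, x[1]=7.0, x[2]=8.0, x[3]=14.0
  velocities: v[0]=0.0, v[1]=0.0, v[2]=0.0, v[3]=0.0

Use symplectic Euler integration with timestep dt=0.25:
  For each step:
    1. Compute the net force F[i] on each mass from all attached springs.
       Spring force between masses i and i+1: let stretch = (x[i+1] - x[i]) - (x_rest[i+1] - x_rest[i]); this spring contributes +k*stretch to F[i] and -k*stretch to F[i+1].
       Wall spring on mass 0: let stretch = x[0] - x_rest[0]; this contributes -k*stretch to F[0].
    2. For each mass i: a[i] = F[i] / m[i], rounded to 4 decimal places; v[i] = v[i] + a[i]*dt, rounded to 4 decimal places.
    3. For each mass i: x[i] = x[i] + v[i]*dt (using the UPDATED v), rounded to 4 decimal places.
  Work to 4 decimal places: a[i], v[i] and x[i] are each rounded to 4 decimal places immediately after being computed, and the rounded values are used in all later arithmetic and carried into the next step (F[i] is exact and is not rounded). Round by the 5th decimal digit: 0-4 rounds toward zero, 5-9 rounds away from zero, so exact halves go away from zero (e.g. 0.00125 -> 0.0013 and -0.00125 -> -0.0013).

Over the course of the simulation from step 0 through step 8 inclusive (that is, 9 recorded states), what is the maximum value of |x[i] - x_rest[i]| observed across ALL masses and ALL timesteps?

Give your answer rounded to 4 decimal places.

Answer: 2.5698

Derivation:
Step 0: x=[3.0000 7.0000 8.0000 14.0000] v=[0.0000 0.0000 0.0000 0.0000]
Step 1: x=[3.1250 6.6250 8.6250 13.8125] v=[0.5000 -1.5000 2.5000 -0.7500]
Step 2: x=[3.2969 6.0625 9.6485 13.4883] v=[0.6875 -2.2500 4.0938 -1.2969]
Step 3: x=[3.4024 5.6026 10.7037 13.1116] v=[0.4219 -1.8398 4.2207 -1.5069]
Step 4: x=[3.3576 5.5053 11.4222 12.7719] v=[-0.1792 -0.3894 2.8741 -1.3589]
Step 5: x=[3.1616 5.8791 11.5698 12.5353] v=[-0.7842 1.4952 0.5905 -0.9463]
Step 6: x=[2.9100 6.6246 11.1268 12.4259] v=[-1.0063 2.9818 -1.7721 -0.4377]
Step 7: x=[2.7590 7.4685 10.2834 12.4228] v=[-0.6040 3.3756 -3.3737 -0.0125]
Step 8: x=[2.8518 8.0756 9.3555 12.4735] v=[0.3713 2.4283 -3.7115 0.2027]
Max displacement = 2.5698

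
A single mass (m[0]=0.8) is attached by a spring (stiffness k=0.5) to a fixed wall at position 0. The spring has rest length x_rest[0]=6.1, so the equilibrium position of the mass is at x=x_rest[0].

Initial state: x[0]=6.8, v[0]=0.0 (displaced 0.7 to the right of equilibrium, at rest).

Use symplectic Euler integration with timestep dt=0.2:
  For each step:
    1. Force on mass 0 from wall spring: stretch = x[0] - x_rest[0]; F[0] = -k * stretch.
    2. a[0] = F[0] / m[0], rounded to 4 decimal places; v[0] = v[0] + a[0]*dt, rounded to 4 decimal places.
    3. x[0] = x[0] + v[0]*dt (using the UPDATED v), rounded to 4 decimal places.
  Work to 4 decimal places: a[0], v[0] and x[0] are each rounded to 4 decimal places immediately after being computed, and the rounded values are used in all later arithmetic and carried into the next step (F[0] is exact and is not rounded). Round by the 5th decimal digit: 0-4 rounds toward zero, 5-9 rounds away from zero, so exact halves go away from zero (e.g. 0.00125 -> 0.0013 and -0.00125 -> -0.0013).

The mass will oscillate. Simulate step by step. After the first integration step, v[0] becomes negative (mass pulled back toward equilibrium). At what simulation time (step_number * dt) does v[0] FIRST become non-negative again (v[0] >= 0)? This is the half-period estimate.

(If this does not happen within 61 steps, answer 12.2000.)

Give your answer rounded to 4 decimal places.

Answer: 4.0000

Derivation:
Step 0: x=[6.8000] v=[0.0000]
Step 1: x=[6.7825] v=[-0.0875]
Step 2: x=[6.7479] v=[-0.1728]
Step 3: x=[6.6971] v=[-0.2538]
Step 4: x=[6.6314] v=[-0.3284]
Step 5: x=[6.5524] v=[-0.3948]
Step 6: x=[6.4621] v=[-0.4514]
Step 7: x=[6.3628] v=[-0.4967]
Step 8: x=[6.2569] v=[-0.5296]
Step 9: x=[6.1471] v=[-0.5492]
Step 10: x=[6.0361] v=[-0.5551]
Step 11: x=[5.9267] v=[-0.5471]
Step 12: x=[5.8216] v=[-0.5254]
Step 13: x=[5.7235] v=[-0.4906]
Step 14: x=[5.6348] v=[-0.4435]
Step 15: x=[5.5577] v=[-0.3853]
Step 16: x=[5.4942] v=[-0.3175]
Step 17: x=[5.4458] v=[-0.2418]
Step 18: x=[5.4138] v=[-0.1600]
Step 19: x=[5.3990] v=[-0.0742]
Step 20: x=[5.4017] v=[0.0134]
First v>=0 after going negative at step 20, time=4.0000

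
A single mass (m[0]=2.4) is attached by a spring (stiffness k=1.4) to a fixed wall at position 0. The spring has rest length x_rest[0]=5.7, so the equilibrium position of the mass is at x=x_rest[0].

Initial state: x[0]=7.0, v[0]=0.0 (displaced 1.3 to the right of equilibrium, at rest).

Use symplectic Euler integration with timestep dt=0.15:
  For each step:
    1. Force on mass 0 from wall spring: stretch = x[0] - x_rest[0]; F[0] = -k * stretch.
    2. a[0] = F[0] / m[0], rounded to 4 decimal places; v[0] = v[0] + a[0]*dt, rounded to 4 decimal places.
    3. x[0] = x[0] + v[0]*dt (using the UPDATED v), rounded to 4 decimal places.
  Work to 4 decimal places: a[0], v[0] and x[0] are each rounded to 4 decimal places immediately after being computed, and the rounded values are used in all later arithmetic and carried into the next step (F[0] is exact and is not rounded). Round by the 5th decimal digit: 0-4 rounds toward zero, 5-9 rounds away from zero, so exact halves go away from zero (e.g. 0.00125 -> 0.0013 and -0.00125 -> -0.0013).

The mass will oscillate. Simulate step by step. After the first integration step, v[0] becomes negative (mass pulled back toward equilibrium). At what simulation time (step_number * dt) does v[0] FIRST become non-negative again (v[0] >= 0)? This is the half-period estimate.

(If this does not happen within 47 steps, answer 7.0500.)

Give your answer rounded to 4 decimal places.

Answer: 4.2000

Derivation:
Step 0: x=[7.0000] v=[0.0000]
Step 1: x=[6.9829] v=[-0.1137]
Step 2: x=[6.9490] v=[-0.2260]
Step 3: x=[6.8987] v=[-0.3353]
Step 4: x=[6.8327] v=[-0.4402]
Step 5: x=[6.7518] v=[-0.5393]
Step 6: x=[6.6571] v=[-0.6313]
Step 7: x=[6.5499] v=[-0.7150]
Step 8: x=[6.4315] v=[-0.7894]
Step 9: x=[6.3035] v=[-0.8534]
Step 10: x=[6.1676] v=[-0.9062]
Step 11: x=[6.0255] v=[-0.9471]
Step 12: x=[5.8792] v=[-0.9756]
Step 13: x=[5.7305] v=[-0.9913]
Step 14: x=[5.5814] v=[-0.9940]
Step 15: x=[5.4339] v=[-0.9836]
Step 16: x=[5.2899] v=[-0.9603]
Step 17: x=[5.1512] v=[-0.9244]
Step 18: x=[5.0197] v=[-0.8764]
Step 19: x=[4.8972] v=[-0.8169]
Step 20: x=[4.7852] v=[-0.7467]
Step 21: x=[4.6852] v=[-0.6667]
Step 22: x=[4.5985] v=[-0.5779]
Step 23: x=[4.5263] v=[-0.4815]
Step 24: x=[4.4695] v=[-0.3788]
Step 25: x=[4.4288] v=[-0.2711]
Step 26: x=[4.4048] v=[-0.1599]
Step 27: x=[4.3978] v=[-0.0466]
Step 28: x=[4.4079] v=[0.0673]
First v>=0 after going negative at step 28, time=4.2000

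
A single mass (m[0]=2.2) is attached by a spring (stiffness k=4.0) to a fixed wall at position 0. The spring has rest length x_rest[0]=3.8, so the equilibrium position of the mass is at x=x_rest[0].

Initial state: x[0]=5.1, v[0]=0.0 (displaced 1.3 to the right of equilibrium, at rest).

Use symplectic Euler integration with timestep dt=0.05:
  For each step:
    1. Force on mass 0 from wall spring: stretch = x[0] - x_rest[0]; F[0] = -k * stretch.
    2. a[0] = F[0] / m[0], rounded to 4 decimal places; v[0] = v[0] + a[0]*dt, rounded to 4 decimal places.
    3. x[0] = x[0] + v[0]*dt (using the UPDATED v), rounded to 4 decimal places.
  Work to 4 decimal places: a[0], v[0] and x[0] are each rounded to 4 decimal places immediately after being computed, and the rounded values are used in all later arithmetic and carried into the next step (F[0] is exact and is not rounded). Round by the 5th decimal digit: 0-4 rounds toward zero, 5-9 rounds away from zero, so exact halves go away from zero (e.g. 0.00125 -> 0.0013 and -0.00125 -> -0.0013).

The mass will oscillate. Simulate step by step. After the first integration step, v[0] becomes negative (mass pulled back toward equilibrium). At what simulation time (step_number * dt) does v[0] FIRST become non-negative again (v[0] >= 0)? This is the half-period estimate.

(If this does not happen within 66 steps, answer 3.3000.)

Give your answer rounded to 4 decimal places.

Answer: 2.3500

Derivation:
Step 0: x=[5.1000] v=[0.0000]
Step 1: x=[5.0941] v=[-0.1182]
Step 2: x=[5.0823] v=[-0.2358]
Step 3: x=[5.0647] v=[-0.3524]
Step 4: x=[5.0413] v=[-0.4674]
Step 5: x=[5.0123] v=[-0.5802]
Step 6: x=[4.9778] v=[-0.6904]
Step 7: x=[4.9379] v=[-0.7975]
Step 8: x=[4.8929] v=[-0.9009]
Step 9: x=[4.8429] v=[-1.0003]
Step 10: x=[4.7881] v=[-1.0951]
Step 11: x=[4.7289] v=[-1.1849]
Step 12: x=[4.6654] v=[-1.2693]
Step 13: x=[4.5980] v=[-1.3480]
Step 14: x=[4.5270] v=[-1.4205]
Step 15: x=[4.4527] v=[-1.4866]
Step 16: x=[4.3754] v=[-1.5459]
Step 17: x=[4.2955] v=[-1.5982]
Step 18: x=[4.2133] v=[-1.6432]
Step 19: x=[4.1293] v=[-1.6808]
Step 20: x=[4.0438] v=[-1.7107]
Step 21: x=[3.9572] v=[-1.7329]
Step 22: x=[3.8698] v=[-1.7472]
Step 23: x=[3.7821] v=[-1.7535]
Step 24: x=[3.6945] v=[-1.7519]
Step 25: x=[3.6074] v=[-1.7423]
Step 26: x=[3.5212] v=[-1.7248]
Step 27: x=[3.4362] v=[-1.6995]
Step 28: x=[3.3529] v=[-1.6664]
Step 29: x=[3.2716] v=[-1.6258]
Step 30: x=[3.1927] v=[-1.5778]
Step 31: x=[3.1166] v=[-1.5226]
Step 32: x=[3.0436] v=[-1.4605]
Step 33: x=[2.9740] v=[-1.3917]
Step 34: x=[2.9082] v=[-1.3166]
Step 35: x=[2.8464] v=[-1.2355]
Step 36: x=[2.7890] v=[-1.1488]
Step 37: x=[2.7362] v=[-1.0569]
Step 38: x=[2.6882] v=[-0.9602]
Step 39: x=[2.6452] v=[-0.8591]
Step 40: x=[2.6075] v=[-0.7541]
Step 41: x=[2.5752] v=[-0.6457]
Step 42: x=[2.5485] v=[-0.5344]
Step 43: x=[2.5275] v=[-0.4206]
Step 44: x=[2.5123] v=[-0.3049]
Step 45: x=[2.5029] v=[-0.1878]
Step 46: x=[2.4994] v=[-0.0699]
Step 47: x=[2.5018] v=[0.0483]
First v>=0 after going negative at step 47, time=2.3500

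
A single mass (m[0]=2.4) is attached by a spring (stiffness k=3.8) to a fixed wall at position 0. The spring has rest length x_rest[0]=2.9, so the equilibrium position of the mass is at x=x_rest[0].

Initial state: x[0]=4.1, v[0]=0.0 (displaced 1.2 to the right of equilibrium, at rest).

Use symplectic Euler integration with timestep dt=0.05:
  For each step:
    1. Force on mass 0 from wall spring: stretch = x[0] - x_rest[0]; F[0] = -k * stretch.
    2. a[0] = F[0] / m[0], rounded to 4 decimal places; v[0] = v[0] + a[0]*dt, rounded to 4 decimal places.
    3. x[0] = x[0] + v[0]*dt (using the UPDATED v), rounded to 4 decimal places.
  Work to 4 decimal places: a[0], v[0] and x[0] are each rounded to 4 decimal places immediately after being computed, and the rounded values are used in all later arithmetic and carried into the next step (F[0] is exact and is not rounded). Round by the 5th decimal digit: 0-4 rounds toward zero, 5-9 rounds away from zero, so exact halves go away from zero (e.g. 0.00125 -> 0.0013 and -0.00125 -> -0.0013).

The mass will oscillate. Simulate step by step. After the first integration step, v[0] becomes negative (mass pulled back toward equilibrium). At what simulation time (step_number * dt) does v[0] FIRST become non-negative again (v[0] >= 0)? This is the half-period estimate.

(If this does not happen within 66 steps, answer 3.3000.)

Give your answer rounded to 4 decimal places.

Answer: 2.5000

Derivation:
Step 0: x=[4.1000] v=[0.0000]
Step 1: x=[4.0953] v=[-0.0950]
Step 2: x=[4.0858] v=[-0.1896]
Step 3: x=[4.0716] v=[-0.2835]
Step 4: x=[4.0528] v=[-0.3763]
Step 5: x=[4.0294] v=[-0.4676]
Step 6: x=[4.0016] v=[-0.5570]
Step 7: x=[3.9694] v=[-0.6442]
Step 8: x=[3.9330] v=[-0.7289]
Step 9: x=[3.8925] v=[-0.8107]
Step 10: x=[3.8480] v=[-0.8893]
Step 11: x=[3.7998] v=[-0.9644]
Step 12: x=[3.7480] v=[-1.0356]
Step 13: x=[3.6929] v=[-1.1027]
Step 14: x=[3.6346] v=[-1.1655]
Step 15: x=[3.5734] v=[-1.2237]
Step 16: x=[3.5096] v=[-1.2770]
Step 17: x=[3.4433] v=[-1.3253]
Step 18: x=[3.3749] v=[-1.3683]
Step 19: x=[3.3046] v=[-1.4059]
Step 20: x=[3.2327] v=[-1.4379]
Step 21: x=[3.1595] v=[-1.4642]
Step 22: x=[3.0853] v=[-1.4847]
Step 23: x=[3.0103] v=[-1.4994]
Step 24: x=[2.9349] v=[-1.5081]
Step 25: x=[2.8594] v=[-1.5109]
Step 26: x=[2.7840] v=[-1.5077]
Step 27: x=[2.7091] v=[-1.4985]
Step 28: x=[2.6349] v=[-1.4834]
Step 29: x=[2.5618] v=[-1.4624]
Step 30: x=[2.4900] v=[-1.4356]
Step 31: x=[2.4198] v=[-1.4031]
Step 32: x=[2.3515] v=[-1.3651]
Step 33: x=[2.2854] v=[-1.3217]
Step 34: x=[2.2218] v=[-1.2730]
Step 35: x=[2.1608] v=[-1.2193]
Step 36: x=[2.1028] v=[-1.1608]
Step 37: x=[2.0479] v=[-1.0977]
Step 38: x=[1.9964] v=[-1.0302]
Step 39: x=[1.9485] v=[-0.9587]
Step 40: x=[1.9043] v=[-0.8834]
Step 41: x=[1.8641] v=[-0.8046]
Step 42: x=[1.8280] v=[-0.7226]
Step 43: x=[1.7961] v=[-0.6377]
Step 44: x=[1.7686] v=[-0.5503]
Step 45: x=[1.7456] v=[-0.4607]
Step 46: x=[1.7271] v=[-0.3693]
Step 47: x=[1.7133] v=[-0.2764]
Step 48: x=[1.7042] v=[-0.1825]
Step 49: x=[1.6998] v=[-0.0878]
Step 50: x=[1.7002] v=[0.0072]
First v>=0 after going negative at step 50, time=2.5000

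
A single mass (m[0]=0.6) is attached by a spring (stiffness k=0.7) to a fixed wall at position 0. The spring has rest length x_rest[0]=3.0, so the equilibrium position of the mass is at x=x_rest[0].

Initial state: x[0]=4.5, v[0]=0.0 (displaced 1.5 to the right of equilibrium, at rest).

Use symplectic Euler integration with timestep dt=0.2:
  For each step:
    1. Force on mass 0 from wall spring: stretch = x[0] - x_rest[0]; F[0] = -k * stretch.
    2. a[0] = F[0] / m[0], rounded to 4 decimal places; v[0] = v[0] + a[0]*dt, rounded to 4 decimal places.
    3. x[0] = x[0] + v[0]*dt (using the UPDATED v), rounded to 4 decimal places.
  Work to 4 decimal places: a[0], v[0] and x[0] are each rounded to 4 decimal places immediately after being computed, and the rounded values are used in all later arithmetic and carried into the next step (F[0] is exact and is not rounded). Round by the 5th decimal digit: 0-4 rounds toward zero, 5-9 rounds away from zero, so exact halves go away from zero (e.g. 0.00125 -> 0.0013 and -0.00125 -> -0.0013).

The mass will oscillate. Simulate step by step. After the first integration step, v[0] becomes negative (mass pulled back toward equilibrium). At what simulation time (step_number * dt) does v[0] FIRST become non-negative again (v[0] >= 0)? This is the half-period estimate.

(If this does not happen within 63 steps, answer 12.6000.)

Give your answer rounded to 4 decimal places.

Step 0: x=[4.5000] v=[0.0000]
Step 1: x=[4.4300] v=[-0.3500]
Step 2: x=[4.2933] v=[-0.6837]
Step 3: x=[4.0962] v=[-0.9855]
Step 4: x=[3.8479] v=[-1.2413]
Step 5: x=[3.5601] v=[-1.4391]
Step 6: x=[3.2461] v=[-1.5698]
Step 7: x=[2.9207] v=[-1.6272]
Step 8: x=[2.5990] v=[-1.6087]
Step 9: x=[2.2960] v=[-1.5151]
Step 10: x=[2.0258] v=[-1.3508]
Step 11: x=[1.8011] v=[-1.1235]
Step 12: x=[1.6323] v=[-0.8438]
Step 13: x=[1.5274] v=[-0.5247]
Step 14: x=[1.4912] v=[-0.1811]
Step 15: x=[1.5254] v=[0.1710]
First v>=0 after going negative at step 15, time=3.0000

Answer: 3.0000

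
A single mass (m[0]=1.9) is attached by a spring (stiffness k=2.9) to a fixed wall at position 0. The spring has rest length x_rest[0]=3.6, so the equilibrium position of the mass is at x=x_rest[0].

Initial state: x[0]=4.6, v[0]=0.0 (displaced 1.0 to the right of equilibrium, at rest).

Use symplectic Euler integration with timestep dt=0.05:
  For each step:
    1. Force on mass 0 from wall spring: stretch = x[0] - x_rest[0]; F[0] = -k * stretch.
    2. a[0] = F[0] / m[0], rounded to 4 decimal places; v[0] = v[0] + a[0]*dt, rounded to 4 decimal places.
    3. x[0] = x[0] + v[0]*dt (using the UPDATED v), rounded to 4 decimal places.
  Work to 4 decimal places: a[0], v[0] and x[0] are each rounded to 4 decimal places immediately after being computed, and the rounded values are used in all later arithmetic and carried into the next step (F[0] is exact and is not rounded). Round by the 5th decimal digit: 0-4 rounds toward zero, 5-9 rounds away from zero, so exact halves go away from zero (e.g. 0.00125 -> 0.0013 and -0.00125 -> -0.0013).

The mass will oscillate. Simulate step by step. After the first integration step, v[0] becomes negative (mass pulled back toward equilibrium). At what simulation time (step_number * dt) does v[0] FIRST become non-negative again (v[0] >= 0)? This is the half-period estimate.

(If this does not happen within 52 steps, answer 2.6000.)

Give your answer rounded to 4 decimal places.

Step 0: x=[4.6000] v=[0.0000]
Step 1: x=[4.5962] v=[-0.0763]
Step 2: x=[4.5886] v=[-0.1523]
Step 3: x=[4.5772] v=[-0.2277]
Step 4: x=[4.5621] v=[-0.3023]
Step 5: x=[4.5433] v=[-0.3757]
Step 6: x=[4.5209] v=[-0.4477]
Step 7: x=[4.4950] v=[-0.5180]
Step 8: x=[4.4657] v=[-0.5863]
Step 9: x=[4.4331] v=[-0.6524]
Step 10: x=[4.3973] v=[-0.7160]
Step 11: x=[4.3585] v=[-0.7768]
Step 12: x=[4.3168] v=[-0.8347]
Step 13: x=[4.2723] v=[-0.8894]
Step 14: x=[4.2253] v=[-0.9407]
Step 15: x=[4.1759] v=[-0.9884]
Step 16: x=[4.1243] v=[-1.0324]
Step 17: x=[4.0707] v=[-1.0724]
Step 18: x=[4.0153] v=[-1.1083]
Step 19: x=[3.9583] v=[-1.1400]
Step 20: x=[3.8999] v=[-1.1673]
Step 21: x=[3.8404] v=[-1.1902]
Step 22: x=[3.7800] v=[-1.2085]
Step 23: x=[3.7189] v=[-1.2222]
Step 24: x=[3.6573] v=[-1.2313]
Step 25: x=[3.5955] v=[-1.2357]
Step 26: x=[3.5337] v=[-1.2354]
Step 27: x=[3.4722] v=[-1.2303]
Step 28: x=[3.4112] v=[-1.2205]
Step 29: x=[3.3509] v=[-1.2061]
Step 30: x=[3.2915] v=[-1.1871]
Step 31: x=[3.2333] v=[-1.1636]
Step 32: x=[3.1765] v=[-1.1356]
Step 33: x=[3.1213] v=[-1.1033]
Step 34: x=[3.0680] v=[-1.0668]
Step 35: x=[3.0167] v=[-1.0262]
Step 36: x=[2.9676] v=[-0.9817]
Step 37: x=[2.9209] v=[-0.9334]
Step 38: x=[2.8768] v=[-0.8816]
Step 39: x=[2.8355] v=[-0.8264]
Step 40: x=[2.7971] v=[-0.7681]
Step 41: x=[2.7618] v=[-0.7068]
Step 42: x=[2.7297] v=[-0.6428]
Step 43: x=[2.7009] v=[-0.5764]
Step 44: x=[2.6755] v=[-0.5078]
Step 45: x=[2.6536] v=[-0.4372]
Step 46: x=[2.6354] v=[-0.3650]
Step 47: x=[2.6208] v=[-0.2914]
Step 48: x=[2.6100] v=[-0.2167]
Step 49: x=[2.6029] v=[-0.1411]
Step 50: x=[2.5997] v=[-0.0650]
Step 51: x=[2.6003] v=[0.0113]
First v>=0 after going negative at step 51, time=2.5500

Answer: 2.5500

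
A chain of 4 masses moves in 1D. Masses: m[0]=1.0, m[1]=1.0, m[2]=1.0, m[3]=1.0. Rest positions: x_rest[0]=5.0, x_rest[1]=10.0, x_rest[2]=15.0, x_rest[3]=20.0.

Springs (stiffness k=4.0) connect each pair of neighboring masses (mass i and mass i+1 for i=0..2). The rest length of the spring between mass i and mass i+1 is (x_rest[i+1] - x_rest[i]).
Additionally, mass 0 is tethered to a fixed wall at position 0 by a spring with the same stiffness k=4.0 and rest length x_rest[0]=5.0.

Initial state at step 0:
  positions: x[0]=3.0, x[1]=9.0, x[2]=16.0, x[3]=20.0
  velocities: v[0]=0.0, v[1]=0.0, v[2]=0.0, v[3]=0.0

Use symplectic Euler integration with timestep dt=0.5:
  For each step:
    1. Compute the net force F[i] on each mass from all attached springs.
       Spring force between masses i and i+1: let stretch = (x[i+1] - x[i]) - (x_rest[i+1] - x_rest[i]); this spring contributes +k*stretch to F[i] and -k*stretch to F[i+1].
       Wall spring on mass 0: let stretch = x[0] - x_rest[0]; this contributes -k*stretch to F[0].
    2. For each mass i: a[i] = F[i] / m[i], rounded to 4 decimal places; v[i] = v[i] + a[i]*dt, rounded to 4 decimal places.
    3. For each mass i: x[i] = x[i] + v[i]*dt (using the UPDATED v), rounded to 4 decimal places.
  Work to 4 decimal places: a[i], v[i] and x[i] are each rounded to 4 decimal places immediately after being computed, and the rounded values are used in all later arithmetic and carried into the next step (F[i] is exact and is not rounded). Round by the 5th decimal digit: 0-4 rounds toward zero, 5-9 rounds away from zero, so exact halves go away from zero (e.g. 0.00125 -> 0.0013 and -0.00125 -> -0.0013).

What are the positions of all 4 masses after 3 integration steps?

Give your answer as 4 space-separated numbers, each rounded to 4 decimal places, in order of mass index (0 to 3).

Step 0: x=[3.0000 9.0000 16.0000 20.0000] v=[0.0000 0.0000 0.0000 0.0000]
Step 1: x=[6.0000 10.0000 13.0000 21.0000] v=[6.0000 2.0000 -6.0000 2.0000]
Step 2: x=[7.0000 10.0000 15.0000 19.0000] v=[2.0000 0.0000 4.0000 -4.0000]
Step 3: x=[4.0000 12.0000 16.0000 18.0000] v=[-6.0000 4.0000 2.0000 -2.0000]

Answer: 4.0000 12.0000 16.0000 18.0000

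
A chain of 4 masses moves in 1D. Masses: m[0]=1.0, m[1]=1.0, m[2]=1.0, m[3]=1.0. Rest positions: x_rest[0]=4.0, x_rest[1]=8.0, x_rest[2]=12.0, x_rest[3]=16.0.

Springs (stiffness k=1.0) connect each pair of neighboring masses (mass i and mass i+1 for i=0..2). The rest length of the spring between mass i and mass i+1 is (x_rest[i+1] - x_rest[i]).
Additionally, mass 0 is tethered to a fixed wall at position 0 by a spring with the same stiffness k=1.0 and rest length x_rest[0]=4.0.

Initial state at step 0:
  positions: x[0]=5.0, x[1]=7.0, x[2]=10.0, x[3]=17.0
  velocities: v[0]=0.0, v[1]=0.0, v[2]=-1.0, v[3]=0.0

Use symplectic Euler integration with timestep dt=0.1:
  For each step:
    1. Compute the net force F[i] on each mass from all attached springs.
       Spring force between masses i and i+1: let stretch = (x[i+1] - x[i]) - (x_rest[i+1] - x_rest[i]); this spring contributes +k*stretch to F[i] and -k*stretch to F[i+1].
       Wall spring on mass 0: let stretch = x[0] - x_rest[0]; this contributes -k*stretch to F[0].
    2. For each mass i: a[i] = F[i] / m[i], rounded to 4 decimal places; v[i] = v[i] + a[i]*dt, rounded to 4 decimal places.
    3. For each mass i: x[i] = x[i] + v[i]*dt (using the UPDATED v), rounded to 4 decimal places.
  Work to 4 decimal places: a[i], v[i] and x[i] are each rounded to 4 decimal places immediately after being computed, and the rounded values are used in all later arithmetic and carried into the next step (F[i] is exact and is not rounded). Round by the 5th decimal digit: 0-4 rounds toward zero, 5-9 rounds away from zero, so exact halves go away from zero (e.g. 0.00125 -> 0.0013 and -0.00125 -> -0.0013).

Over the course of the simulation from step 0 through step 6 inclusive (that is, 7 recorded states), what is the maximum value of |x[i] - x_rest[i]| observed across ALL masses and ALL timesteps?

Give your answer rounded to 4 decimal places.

Step 0: x=[5.0000 7.0000 10.0000 17.0000] v=[0.0000 0.0000 -1.0000 0.0000]
Step 1: x=[4.9700 7.0100 9.9400 16.9700] v=[-0.3000 0.1000 -0.6000 -0.3000]
Step 2: x=[4.9107 7.0289 9.9210 16.9097] v=[-0.5930 0.1890 -0.1900 -0.6030]
Step 3: x=[4.8235 7.0555 9.9430 16.8195] v=[-0.8723 0.2664 0.2197 -0.9019]
Step 4: x=[4.7104 7.0887 10.0049 16.7005] v=[-1.1315 0.3320 0.6186 -1.1896]
Step 5: x=[4.5739 7.1273 10.1046 16.5546] v=[-1.3647 0.3858 0.9965 -1.4592]
Step 6: x=[4.4172 7.1701 10.2390 16.3842] v=[-1.5668 0.4282 1.3438 -1.7042]
Max displacement = 2.0790

Answer: 2.0790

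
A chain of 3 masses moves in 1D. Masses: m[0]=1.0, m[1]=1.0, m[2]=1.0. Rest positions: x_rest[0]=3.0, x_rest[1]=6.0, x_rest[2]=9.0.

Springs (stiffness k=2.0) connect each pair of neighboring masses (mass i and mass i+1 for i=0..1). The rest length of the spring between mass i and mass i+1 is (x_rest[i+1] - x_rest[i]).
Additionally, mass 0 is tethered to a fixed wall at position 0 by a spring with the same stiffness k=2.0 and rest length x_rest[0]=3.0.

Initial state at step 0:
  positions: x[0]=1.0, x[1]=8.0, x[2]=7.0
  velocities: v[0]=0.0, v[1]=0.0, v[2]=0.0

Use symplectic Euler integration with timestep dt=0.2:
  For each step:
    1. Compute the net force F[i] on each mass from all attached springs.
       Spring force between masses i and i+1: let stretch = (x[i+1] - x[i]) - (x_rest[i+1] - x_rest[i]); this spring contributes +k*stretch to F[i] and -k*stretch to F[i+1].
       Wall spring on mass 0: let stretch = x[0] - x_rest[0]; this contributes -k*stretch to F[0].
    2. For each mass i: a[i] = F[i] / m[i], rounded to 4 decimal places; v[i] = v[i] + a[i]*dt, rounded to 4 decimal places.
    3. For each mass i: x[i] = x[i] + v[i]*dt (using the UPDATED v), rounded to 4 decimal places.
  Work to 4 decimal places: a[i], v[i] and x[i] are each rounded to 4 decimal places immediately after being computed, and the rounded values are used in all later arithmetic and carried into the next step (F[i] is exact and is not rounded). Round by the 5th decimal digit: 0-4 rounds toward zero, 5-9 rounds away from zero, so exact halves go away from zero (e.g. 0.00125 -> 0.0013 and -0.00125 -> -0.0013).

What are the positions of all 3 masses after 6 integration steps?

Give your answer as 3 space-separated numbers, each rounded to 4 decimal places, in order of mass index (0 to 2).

Step 0: x=[1.0000 8.0000 7.0000] v=[0.0000 0.0000 0.0000]
Step 1: x=[1.4800 7.3600 7.3200] v=[2.4000 -3.2000 1.6000]
Step 2: x=[2.3120 6.2464 7.8832] v=[4.1600 -5.5680 2.8160]
Step 3: x=[3.2738 4.9490 8.5555] v=[4.8090 -6.4870 3.3613]
Step 4: x=[4.1077 3.8061 9.1792] v=[4.1696 -5.7145 3.1187]
Step 5: x=[4.5889 3.1172 9.6131] v=[2.4059 -3.4446 2.1695]
Step 6: x=[4.5852 3.0657 9.7673] v=[-0.0183 -0.2576 0.7711]

Answer: 4.5852 3.0657 9.7673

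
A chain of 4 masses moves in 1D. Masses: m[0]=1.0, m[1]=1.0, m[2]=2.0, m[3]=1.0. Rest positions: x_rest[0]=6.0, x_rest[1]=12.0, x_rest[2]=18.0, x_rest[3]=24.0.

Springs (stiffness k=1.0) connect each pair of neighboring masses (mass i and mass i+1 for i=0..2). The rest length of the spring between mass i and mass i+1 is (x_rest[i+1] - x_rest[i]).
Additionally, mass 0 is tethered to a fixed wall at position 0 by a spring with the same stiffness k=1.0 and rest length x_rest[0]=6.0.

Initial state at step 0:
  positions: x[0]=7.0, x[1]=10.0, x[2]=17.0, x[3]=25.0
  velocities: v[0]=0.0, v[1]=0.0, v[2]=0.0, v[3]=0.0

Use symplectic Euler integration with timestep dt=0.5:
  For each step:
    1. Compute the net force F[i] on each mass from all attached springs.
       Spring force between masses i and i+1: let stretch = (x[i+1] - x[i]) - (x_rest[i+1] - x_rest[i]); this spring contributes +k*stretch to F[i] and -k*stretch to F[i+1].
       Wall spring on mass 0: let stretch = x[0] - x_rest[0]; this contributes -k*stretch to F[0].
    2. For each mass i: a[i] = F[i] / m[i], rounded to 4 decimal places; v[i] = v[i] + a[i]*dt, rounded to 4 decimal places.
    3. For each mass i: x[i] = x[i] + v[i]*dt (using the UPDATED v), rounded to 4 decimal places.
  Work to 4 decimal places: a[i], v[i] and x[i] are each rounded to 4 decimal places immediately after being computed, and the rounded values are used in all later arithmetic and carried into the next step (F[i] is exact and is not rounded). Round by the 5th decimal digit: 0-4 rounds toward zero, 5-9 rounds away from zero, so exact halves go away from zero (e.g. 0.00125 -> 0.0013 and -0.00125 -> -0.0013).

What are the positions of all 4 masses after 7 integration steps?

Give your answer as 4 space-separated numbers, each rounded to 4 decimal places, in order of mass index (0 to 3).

Answer: 7.7284 11.3981 17.7525 23.4802

Derivation:
Step 0: x=[7.0000 10.0000 17.0000 25.0000] v=[0.0000 0.0000 0.0000 0.0000]
Step 1: x=[6.0000 11.0000 17.1250 24.5000] v=[-2.0000 2.0000 0.2500 -1.0000]
Step 2: x=[4.7500 12.2813 17.4063 23.6563] v=[-2.5000 2.5625 0.5625 -1.6875]
Step 3: x=[4.1953 12.9610 17.8282 22.7501] v=[-1.1094 1.3594 0.8438 -1.8125]
Step 4: x=[4.7832 12.6661 18.2570 22.1134] v=[1.1758 -0.5899 0.8575 -1.2735]
Step 5: x=[6.1461 11.7982 18.4690 22.0126] v=[2.7257 -1.7359 0.4239 -0.2017]
Step 6: x=[7.3855 11.1849 18.2901 22.5259] v=[2.4787 -1.2266 -0.3579 1.0265]
Step 7: x=[7.7284 11.3981 17.7525 23.4802] v=[0.6857 0.4263 -1.0753 1.9086]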